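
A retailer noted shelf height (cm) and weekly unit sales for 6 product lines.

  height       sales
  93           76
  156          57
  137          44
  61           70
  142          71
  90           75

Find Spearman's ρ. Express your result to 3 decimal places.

-0.371

Rank height: 3, 6, 4, 1, 5, 2
Rank sales: 6, 2, 1, 3, 4, 5
d = rank(height) − rank(sales): -3, 4, 3, -2, 1, -3; Σd² = 48
ρ = 1 − 6Σd² / [n(n²−1)] = 1 − 6×48 / (6×35) = 1 − 288/210 ≈ -0.371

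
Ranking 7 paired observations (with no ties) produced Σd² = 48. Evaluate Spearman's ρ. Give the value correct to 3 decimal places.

0.143

ρ = 1 − 6Σd² / [n(n²−1)] = 1 − 6×48 / (7×48)
  = 1 − 288/336 = 1 − 0.8571 ≈ 0.143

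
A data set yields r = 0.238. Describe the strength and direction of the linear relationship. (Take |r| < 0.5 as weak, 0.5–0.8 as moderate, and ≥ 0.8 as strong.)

r = 0.238 > 0 so the relationship is positive.
|r| = 0.238, which falls in the weak range.

weak positive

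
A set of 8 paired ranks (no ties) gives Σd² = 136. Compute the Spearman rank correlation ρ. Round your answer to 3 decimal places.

-0.619

ρ = 1 − 6Σd² / [n(n²−1)] = 1 − 6×136 / (8×63)
  = 1 − 816/504 = 1 − 1.6190 ≈ -0.619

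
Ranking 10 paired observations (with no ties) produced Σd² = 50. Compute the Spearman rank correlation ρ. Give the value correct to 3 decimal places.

ρ = 1 − 6Σd² / [n(n²−1)] = 1 − 6×50 / (10×99)
  = 1 − 300/990 = 1 − 0.3030 ≈ 0.697

0.697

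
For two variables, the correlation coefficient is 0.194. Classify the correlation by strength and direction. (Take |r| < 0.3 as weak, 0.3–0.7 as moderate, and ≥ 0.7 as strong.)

weak positive

r = 0.194 > 0 so the relationship is positive.
|r| = 0.194, which falls in the weak range.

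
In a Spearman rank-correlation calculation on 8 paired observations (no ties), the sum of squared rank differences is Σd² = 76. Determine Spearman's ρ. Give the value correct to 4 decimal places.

0.0952

ρ = 1 − 6Σd² / [n(n²−1)] = 1 − 6×76 / (8×63)
  = 1 − 456/504 = 1 − 0.90476 ≈ 0.0952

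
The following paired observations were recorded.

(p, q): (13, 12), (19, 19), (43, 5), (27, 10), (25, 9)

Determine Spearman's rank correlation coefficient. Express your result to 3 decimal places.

Rank p: 1, 2, 5, 4, 3
Rank q: 4, 5, 1, 3, 2
d = rank(p) − rank(q): -3, -3, 4, 1, 1; Σd² = 36
ρ = 1 − 6Σd² / [n(n²−1)] = 1 − 6×36 / (5×24) = 1 − 216/120 ≈ -0.800

-0.800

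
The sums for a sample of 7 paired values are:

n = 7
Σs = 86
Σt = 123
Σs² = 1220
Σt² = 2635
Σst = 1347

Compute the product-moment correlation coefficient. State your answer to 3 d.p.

r = (nΣst − ΣsΣt) / √[(nΣs² − (Σs)²)(nΣt² − (Σt)²)]
Numerator: 7×1347 − 86×123 = -1149
Denominator: √[(8540 − 7396)(18445 − 15129)] = √[1144 × 3316] = 1947.6920
r = -1149 / 1947.6920 ≈ -0.590

-0.590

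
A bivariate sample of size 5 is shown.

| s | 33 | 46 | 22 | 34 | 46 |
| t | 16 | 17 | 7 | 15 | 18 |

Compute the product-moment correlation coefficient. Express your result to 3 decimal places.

n = 5, Σs = 181, Σt = 73, Σs² = 6961, Σt² = 1143, Σst = 2802
nΣst − ΣsΣt = 14010 − 13213 = 797
nΣs² − (Σs)² = 34805 − 32761 = 2044; nΣt² − (Σt)² = 5715 − 5329 = 386
r = 797 / √(2044 × 386) = 797 / 888.2477 ≈ 0.897

0.897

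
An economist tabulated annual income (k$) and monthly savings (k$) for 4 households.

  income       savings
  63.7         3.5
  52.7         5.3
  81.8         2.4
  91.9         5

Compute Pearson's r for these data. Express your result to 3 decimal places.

n = 4, Σx = 290.1, Σy = 16.2, Σx² = 21971.83, Σy² = 71.1, Σxy = 1158.08
nΣxy − ΣxΣy = 4632.32 − 4699.62 = -67.3
nΣx² − (Σx)² = 87887.32 − 84158.01 = 3729.31; nΣy² − (Σy)² = 284.4 − 262.44 = 21.96
r = -67.3 / √(3729.31 × 21.96) = -67.3 / 286.1742 ≈ -0.235

-0.235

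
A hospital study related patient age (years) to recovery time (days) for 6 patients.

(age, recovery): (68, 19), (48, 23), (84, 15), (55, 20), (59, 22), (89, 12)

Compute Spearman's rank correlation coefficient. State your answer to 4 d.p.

Rank age: 4, 1, 5, 2, 3, 6
Rank recovery: 3, 6, 2, 4, 5, 1
d = rank(age) − rank(recovery): 1, -5, 3, -2, -2, 5; Σd² = 68
ρ = 1 − 6Σd² / [n(n²−1)] = 1 − 6×68 / (6×35) = 1 − 408/210 ≈ -0.9429

-0.9429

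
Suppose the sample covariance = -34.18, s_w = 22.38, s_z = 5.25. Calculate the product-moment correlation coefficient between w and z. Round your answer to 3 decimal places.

r = Cov(w,z) / (s_w · s_z) = -34.18 / (22.38 × 5.25)
  = -34.18 / 117.4950 ≈ -0.291

-0.291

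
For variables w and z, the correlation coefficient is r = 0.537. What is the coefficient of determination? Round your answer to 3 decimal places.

r² = (0.537)² = 0.288

0.288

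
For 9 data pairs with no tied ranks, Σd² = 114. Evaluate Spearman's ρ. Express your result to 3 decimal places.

0.050

ρ = 1 − 6Σd² / [n(n²−1)] = 1 − 6×114 / (9×80)
  = 1 − 684/720 = 1 − 0.9500 ≈ 0.050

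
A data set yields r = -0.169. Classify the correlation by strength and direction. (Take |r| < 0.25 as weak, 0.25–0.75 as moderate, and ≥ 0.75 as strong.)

r = -0.169 < 0 so the relationship is negative.
|r| = 0.169, which falls in the weak range.

weak negative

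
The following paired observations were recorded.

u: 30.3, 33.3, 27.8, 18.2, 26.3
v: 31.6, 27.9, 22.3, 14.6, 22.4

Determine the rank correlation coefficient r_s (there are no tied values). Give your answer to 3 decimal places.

Rank u: 4, 5, 3, 1, 2
Rank v: 5, 4, 2, 1, 3
d = rank(u) − rank(v): -1, 1, 1, 0, -1; Σd² = 4
ρ = 1 − 6Σd² / [n(n²−1)] = 1 − 6×4 / (5×24) = 1 − 24/120 ≈ 0.800

0.800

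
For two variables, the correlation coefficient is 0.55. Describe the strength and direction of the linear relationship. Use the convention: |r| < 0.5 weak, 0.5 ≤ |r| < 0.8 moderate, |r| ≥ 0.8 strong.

r = 0.55 > 0 so the relationship is positive.
|r| = 0.55, which falls in the moderate range.

moderate positive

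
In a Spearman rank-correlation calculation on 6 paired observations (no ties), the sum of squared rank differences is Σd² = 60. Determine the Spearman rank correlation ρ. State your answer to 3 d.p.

-0.714

ρ = 1 − 6Σd² / [n(n²−1)] = 1 − 6×60 / (6×35)
  = 1 − 360/210 = 1 − 1.7143 ≈ -0.714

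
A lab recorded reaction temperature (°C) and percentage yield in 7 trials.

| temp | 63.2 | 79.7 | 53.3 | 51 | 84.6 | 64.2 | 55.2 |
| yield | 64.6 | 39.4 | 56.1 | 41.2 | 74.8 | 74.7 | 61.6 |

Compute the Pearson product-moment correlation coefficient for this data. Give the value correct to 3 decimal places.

n = 7, Σx = 451.2, Σy = 412.4, Σx² = 30114.06, Σy² = 25539.86, Σxy = 26838.37
nΣxy − ΣxΣy = 187868.59 − 186074.88 = 1793.71
nΣx² − (Σx)² = 210798.42 − 203581.44 = 7216.98; nΣy² − (Σy)² = 178779.02 − 170073.76 = 8705.26
r = 1793.71 / √(7216.98 × 8705.26) = 1793.71 / 7926.2657 ≈ 0.226

0.226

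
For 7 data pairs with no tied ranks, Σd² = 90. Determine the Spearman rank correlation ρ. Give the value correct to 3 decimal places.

-0.607

ρ = 1 − 6Σd² / [n(n²−1)] = 1 − 6×90 / (7×48)
  = 1 − 540/336 = 1 − 1.6071 ≈ -0.607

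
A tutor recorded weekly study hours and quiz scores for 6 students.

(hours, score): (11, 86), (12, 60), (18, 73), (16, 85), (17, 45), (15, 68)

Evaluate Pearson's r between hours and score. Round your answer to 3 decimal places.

-0.278

n = 6, Σx = 89, Σy = 417, Σx² = 1359, Σy² = 30199, Σxy = 6125
nΣxy − ΣxΣy = 36750 − 37113 = -363
nΣx² − (Σx)² = 8154 − 7921 = 233; nΣy² − (Σy)² = 181194 − 173889 = 7305
r = -363 / √(233 × 7305) = -363 / 1304.6321 ≈ -0.278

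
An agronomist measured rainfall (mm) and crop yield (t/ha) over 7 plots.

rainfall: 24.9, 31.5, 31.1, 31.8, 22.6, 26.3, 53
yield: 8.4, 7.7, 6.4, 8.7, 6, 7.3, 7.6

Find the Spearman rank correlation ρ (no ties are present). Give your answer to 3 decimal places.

0.464

Rank rainfall: 2, 5, 4, 6, 1, 3, 7
Rank yield: 6, 5, 2, 7, 1, 3, 4
d = rank(rainfall) − rank(yield): -4, 0, 2, -1, 0, 0, 3; Σd² = 30
ρ = 1 − 6Σd² / [n(n²−1)] = 1 − 6×30 / (7×48) = 1 − 180/336 ≈ 0.464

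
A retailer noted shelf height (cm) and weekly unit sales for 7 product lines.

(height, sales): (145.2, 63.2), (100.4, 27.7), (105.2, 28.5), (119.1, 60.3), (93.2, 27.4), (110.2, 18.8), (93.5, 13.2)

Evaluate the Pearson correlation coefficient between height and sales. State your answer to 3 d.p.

n = 7, Σx = 766.8, Σy = 239.1, Σx² = 85987.58, Σy² = 10488.31, Σxy = 27997.29
nΣxy − ΣxΣy = 195981.03 − 183341.88 = 12639.15
nΣx² − (Σx)² = 601913.06 − 587982.24 = 13930.82; nΣy² − (Σy)² = 73418.17 − 57168.81 = 16249.36
r = 12639.15 / √(13930.82 × 16249.36) = 12639.15 / 15045.4947 ≈ 0.840

0.840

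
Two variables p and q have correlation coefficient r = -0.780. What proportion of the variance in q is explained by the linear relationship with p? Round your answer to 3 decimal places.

r² = (-0.780)² = 0.608

0.608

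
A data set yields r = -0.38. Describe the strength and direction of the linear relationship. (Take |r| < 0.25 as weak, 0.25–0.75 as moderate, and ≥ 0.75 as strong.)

r = -0.38 < 0 so the relationship is negative.
|r| = 0.38, which falls in the moderate range.

moderate negative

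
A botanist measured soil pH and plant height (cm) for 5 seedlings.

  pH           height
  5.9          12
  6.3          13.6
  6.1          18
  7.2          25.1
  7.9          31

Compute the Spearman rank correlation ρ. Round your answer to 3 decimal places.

0.900

Rank pH: 1, 3, 2, 4, 5
Rank height: 1, 2, 3, 4, 5
d = rank(pH) − rank(height): 0, 1, -1, 0, 0; Σd² = 2
ρ = 1 − 6Σd² / [n(n²−1)] = 1 − 6×2 / (5×24) = 1 − 12/120 ≈ 0.900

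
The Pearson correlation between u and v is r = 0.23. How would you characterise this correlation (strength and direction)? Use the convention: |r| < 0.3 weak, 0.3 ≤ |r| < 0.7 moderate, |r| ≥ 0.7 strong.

r = 0.23 > 0 so the relationship is positive.
|r| = 0.23, which falls in the weak range.

weak positive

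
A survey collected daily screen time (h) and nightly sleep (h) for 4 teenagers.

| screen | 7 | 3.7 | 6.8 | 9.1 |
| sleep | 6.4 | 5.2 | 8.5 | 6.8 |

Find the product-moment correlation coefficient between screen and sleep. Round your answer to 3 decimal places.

n = 4, Σx = 26.6, Σy = 26.9, Σx² = 191.74, Σy² = 186.49, Σxy = 183.72
nΣxy − ΣxΣy = 734.88 − 715.54 = 19.34
nΣx² − (Σx)² = 766.96 − 707.56 = 59.4; nΣy² − (Σy)² = 745.96 − 723.61 = 22.35
r = 19.34 / √(59.4 × 22.35) = 19.34 / 36.4361 ≈ 0.531

0.531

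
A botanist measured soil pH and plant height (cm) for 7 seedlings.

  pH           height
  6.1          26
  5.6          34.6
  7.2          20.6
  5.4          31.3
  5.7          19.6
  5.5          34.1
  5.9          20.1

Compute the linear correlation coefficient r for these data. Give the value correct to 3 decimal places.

n = 7, Σx = 41.4, Σy = 186.3, Σx² = 247.12, Σy² = 5228.19, Σxy = 1087.56
nΣxy − ΣxΣy = 7612.92 − 7712.82 = -99.9
nΣx² − (Σx)² = 1729.84 − 1713.96 = 15.88; nΣy² − (Σy)² = 36597.33 − 34707.69 = 1889.64
r = -99.9 / √(15.88 × 1889.64) = -99.9 / 173.2267 ≈ -0.577

-0.577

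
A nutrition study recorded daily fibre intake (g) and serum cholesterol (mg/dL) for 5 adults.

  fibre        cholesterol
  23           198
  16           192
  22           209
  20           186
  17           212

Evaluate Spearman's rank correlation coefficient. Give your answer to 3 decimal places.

Rank fibre: 5, 1, 4, 3, 2
Rank cholesterol: 3, 2, 4, 1, 5
d = rank(fibre) − rank(cholesterol): 2, -1, 0, 2, -3; Σd² = 18
ρ = 1 − 6Σd² / [n(n²−1)] = 1 − 6×18 / (5×24) = 1 − 108/120 ≈ 0.100

0.100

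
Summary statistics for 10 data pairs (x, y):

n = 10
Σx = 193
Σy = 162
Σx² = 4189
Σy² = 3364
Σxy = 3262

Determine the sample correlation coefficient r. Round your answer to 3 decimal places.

0.231

r = (nΣxy − ΣxΣy) / √[(nΣx² − (Σx)²)(nΣy² − (Σy)²)]
Numerator: 10×3262 − 193×162 = 1354
Denominator: √[(41890 − 37249)(33640 − 26244)] = √[4641 × 7396] = 5858.7401
r = 1354 / 5858.7401 ≈ 0.231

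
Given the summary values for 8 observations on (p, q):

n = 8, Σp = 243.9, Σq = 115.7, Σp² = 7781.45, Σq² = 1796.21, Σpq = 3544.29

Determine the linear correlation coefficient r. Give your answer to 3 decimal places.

0.082

r = (nΣpq − ΣpΣq) / √[(nΣp² − (Σp)²)(nΣq² − (Σq)²)]
Numerator: 8×3544.29 − 243.9×115.7 = 135.09
Denominator: √[(62251.6 − 59487.21)(14369.68 − 13386.49)] = √[2764.39 × 983.19] = 1648.6117
r = 135.09 / 1648.6117 ≈ 0.082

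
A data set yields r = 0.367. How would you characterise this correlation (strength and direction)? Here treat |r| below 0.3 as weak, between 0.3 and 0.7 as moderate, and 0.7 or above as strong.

moderate positive

r = 0.367 > 0 so the relationship is positive.
|r| = 0.367, which falls in the moderate range.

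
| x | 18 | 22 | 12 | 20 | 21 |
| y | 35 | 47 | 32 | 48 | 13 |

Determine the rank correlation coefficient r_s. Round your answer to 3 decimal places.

Rank x: 2, 5, 1, 3, 4
Rank y: 3, 4, 2, 5, 1
d = rank(x) − rank(y): -1, 1, -1, -2, 3; Σd² = 16
ρ = 1 − 6Σd² / [n(n²−1)] = 1 − 6×16 / (5×24) = 1 − 96/120 ≈ 0.200

0.200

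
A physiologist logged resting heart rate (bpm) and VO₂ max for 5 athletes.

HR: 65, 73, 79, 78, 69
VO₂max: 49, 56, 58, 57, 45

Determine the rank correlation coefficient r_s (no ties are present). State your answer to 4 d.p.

0.9000

Rank HR: 1, 3, 5, 4, 2
Rank VO₂max: 2, 3, 5, 4, 1
d = rank(HR) − rank(VO₂max): -1, 0, 0, 0, 1; Σd² = 2
ρ = 1 − 6Σd² / [n(n²−1)] = 1 − 6×2 / (5×24) = 1 − 12/120 ≈ 0.9000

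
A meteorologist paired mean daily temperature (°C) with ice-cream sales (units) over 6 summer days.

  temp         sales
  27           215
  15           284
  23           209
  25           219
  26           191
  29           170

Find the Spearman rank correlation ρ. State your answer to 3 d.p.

Rank temp: 5, 1, 2, 3, 4, 6
Rank sales: 4, 6, 3, 5, 2, 1
d = rank(temp) − rank(sales): 1, -5, -1, -2, 2, 5; Σd² = 60
ρ = 1 − 6Σd² / [n(n²−1)] = 1 − 6×60 / (6×35) = 1 − 360/210 ≈ -0.714

-0.714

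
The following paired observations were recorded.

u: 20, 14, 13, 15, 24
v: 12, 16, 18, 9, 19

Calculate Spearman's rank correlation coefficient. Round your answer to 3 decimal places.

Rank u: 4, 2, 1, 3, 5
Rank v: 2, 3, 4, 1, 5
d = rank(u) − rank(v): 2, -1, -3, 2, 0; Σd² = 18
ρ = 1 − 6Σd² / [n(n²−1)] = 1 − 6×18 / (5×24) = 1 − 108/120 ≈ 0.100

0.100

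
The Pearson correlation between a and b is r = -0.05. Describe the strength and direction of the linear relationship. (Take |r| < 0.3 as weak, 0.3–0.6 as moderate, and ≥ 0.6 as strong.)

weak negative

r = -0.05 < 0 so the relationship is negative.
|r| = 0.05, which falls in the weak range.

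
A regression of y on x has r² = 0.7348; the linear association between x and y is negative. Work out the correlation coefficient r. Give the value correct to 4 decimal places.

-0.8572

|r| = √0.7348 = 0.8572
The association is negative, so r = −0.8572.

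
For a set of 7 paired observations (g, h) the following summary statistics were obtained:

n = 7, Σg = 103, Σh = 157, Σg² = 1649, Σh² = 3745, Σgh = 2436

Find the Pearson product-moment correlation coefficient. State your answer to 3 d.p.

0.728

r = (nΣgh − ΣgΣh) / √[(nΣg² − (Σg)²)(nΣh² − (Σh)²)]
Numerator: 7×2436 − 103×157 = 881
Denominator: √[(11543 − 10609)(26215 − 24649)] = √[934 × 1566] = 1209.3982
r = 881 / 1209.3982 ≈ 0.728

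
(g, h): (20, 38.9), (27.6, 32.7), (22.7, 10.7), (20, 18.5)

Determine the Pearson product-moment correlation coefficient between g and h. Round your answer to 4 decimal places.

0.1287

n = 4, Σg = 90.3, Σh = 100.8, Σg² = 2077.05, Σh² = 3039.24, Σgh = 2293.41
nΣgh − ΣgΣh = 9173.64 − 9102.24 = 71.4
nΣg² − (Σg)² = 8308.2 − 8154.09 = 154.11; nΣh² − (Σh)² = 12156.96 − 10160.64 = 1996.32
r = 71.4 / √(154.11 × 1996.32) = 71.4 / 554.6647 ≈ 0.1287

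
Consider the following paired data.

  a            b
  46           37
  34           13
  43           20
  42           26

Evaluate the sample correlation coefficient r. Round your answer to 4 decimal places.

0.8704

n = 4, Σa = 165, Σb = 96, Σa² = 6885, Σb² = 2614, Σab = 4096
nΣab − ΣaΣb = 16384 − 15840 = 544
nΣa² − (Σa)² = 27540 − 27225 = 315; nΣb² − (Σb)² = 10456 − 9216 = 1240
r = 544 / √(315 × 1240) = 544 / 624.9800 ≈ 0.8704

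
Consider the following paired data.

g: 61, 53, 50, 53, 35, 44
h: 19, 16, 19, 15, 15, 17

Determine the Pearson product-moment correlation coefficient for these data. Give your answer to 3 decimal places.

n = 6, Σg = 296, Σh = 101, Σg² = 15000, Σh² = 1717, Σgh = 5025
nΣgh − ΣgΣh = 30150 − 29896 = 254
nΣg² − (Σg)² = 90000 − 87616 = 2384; nΣh² − (Σh)² = 10302 − 10201 = 101
r = 254 / √(2384 × 101) = 254 / 490.6975 ≈ 0.518

0.518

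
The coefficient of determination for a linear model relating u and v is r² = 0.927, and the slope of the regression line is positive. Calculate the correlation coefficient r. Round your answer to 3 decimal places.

|r| = √0.927 = 0.963
The association is positive, so r = 0.963.

0.963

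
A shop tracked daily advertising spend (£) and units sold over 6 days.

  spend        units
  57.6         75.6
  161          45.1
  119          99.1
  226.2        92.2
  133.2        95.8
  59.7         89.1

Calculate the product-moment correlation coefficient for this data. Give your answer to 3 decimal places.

n = 6, Σx = 756.7, Σy = 496.9, Σx² = 115872.53, Σy² = 43187.47, Σxy = 62344.03
nΣxy − ΣxΣy = 374064.18 − 376004.23 = -1940.05
nΣx² − (Σx)² = 695235.18 − 572594.89 = 122640.29; nΣy² − (Σy)² = 259124.82 − 246909.61 = 12215.21
r = -1940.05 / √(122640.29 × 12215.21) = -1940.05 / 38704.9983 ≈ -0.050

-0.050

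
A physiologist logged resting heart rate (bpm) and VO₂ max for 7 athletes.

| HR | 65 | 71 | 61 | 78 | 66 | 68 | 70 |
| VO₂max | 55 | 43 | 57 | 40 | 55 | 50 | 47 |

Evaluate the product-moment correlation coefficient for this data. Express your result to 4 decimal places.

n = 7, Σx = 479, Σy = 347, Σx² = 32951, Σy² = 17457, Σxy = 23545
nΣxy − ΣxΣy = 164815 − 166213 = -1398
nΣx² − (Σx)² = 230657 − 229441 = 1216; nΣy² − (Σy)² = 122199 − 120409 = 1790
r = -1398 / √(1216 × 1790) = -1398 / 1475.3440 ≈ -0.9476

-0.9476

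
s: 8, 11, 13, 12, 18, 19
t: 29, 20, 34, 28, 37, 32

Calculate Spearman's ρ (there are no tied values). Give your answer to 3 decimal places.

0.657

Rank s: 1, 2, 4, 3, 5, 6
Rank t: 3, 1, 5, 2, 6, 4
d = rank(s) − rank(t): -2, 1, -1, 1, -1, 2; Σd² = 12
ρ = 1 − 6Σd² / [n(n²−1)] = 1 − 6×12 / (6×35) = 1 − 72/210 ≈ 0.657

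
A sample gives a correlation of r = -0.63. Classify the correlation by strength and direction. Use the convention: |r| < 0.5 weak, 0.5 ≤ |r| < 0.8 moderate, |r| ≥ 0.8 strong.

moderate negative

r = -0.63 < 0 so the relationship is negative.
|r| = 0.63, which falls in the moderate range.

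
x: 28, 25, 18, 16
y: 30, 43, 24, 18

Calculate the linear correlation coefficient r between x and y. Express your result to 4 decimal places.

n = 4, Σx = 87, Σy = 115, Σx² = 1989, Σy² = 3649, Σxy = 2635
nΣxy − ΣxΣy = 10540 − 10005 = 535
nΣx² − (Σx)² = 7956 − 7569 = 387; nΣy² − (Σy)² = 14596 − 13225 = 1371
r = 535 / √(387 × 1371) = 535 / 728.4072 ≈ 0.7345

0.7345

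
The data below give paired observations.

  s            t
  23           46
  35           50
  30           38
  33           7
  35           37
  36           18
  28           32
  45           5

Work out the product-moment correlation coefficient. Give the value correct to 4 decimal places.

-0.6089

n = 8, Σs = 265, Σt = 233, Σs² = 9073, Σt² = 8851, Σst = 7243
nΣst − ΣsΣt = 57944 − 61745 = -3801
nΣs² − (Σs)² = 72584 − 70225 = 2359; nΣt² − (Σt)² = 70808 − 54289 = 16519
r = -3801 / √(2359 × 16519) = -3801 / 6242.4611 ≈ -0.6089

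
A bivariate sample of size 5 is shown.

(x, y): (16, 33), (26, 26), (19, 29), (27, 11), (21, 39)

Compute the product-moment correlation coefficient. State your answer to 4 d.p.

-0.7037

n = 5, Σx = 109, Σy = 138, Σx² = 2463, Σy² = 4248, Σxy = 2871
nΣxy − ΣxΣy = 14355 − 15042 = -687
nΣx² − (Σx)² = 12315 − 11881 = 434; nΣy² − (Σy)² = 21240 − 19044 = 2196
r = -687 / √(434 × 2196) = -687 / 976.2500 ≈ -0.7037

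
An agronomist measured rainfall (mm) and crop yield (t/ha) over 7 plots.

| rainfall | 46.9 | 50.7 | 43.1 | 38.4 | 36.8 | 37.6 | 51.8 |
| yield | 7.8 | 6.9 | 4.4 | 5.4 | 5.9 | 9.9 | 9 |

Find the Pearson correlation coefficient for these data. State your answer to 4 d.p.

n = 7, Σx = 305.3, Σy = 49.3, Σx² = 13553.51, Σy² = 370.79, Σxy = 2168.21
nΣxy − ΣxΣy = 15177.47 − 15051.29 = 126.18
nΣx² − (Σx)² = 94874.57 − 93208.09 = 1666.48; nΣy² − (Σy)² = 2595.53 − 2430.49 = 165.04
r = 126.18 / √(1666.48 × 165.04) = 126.18 / 524.4386 ≈ 0.2406

0.2406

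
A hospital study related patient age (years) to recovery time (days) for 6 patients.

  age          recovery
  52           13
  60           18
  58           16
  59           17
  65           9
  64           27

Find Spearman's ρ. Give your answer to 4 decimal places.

0.1429

Rank age: 1, 4, 2, 3, 6, 5
Rank recovery: 2, 5, 3, 4, 1, 6
d = rank(age) − rank(recovery): -1, -1, -1, -1, 5, -1; Σd² = 30
ρ = 1 − 6Σd² / [n(n²−1)] = 1 − 6×30 / (6×35) = 1 − 180/210 ≈ 0.1429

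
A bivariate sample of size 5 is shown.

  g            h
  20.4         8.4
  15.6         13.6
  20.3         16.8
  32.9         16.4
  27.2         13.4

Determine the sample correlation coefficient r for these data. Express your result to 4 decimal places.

n = 5, Σg = 116.4, Σh = 68.6, Σg² = 2893.86, Σh² = 986.28, Σgh = 1628.6
nΣgh − ΣgΣh = 8143 − 7985.04 = 157.96
nΣg² − (Σg)² = 14469.3 − 13548.96 = 920.34; nΣh² − (Σh)² = 4931.4 − 4705.96 = 225.44
r = 157.96 / √(920.34 × 225.44) = 157.96 / 455.5013 ≈ 0.3468

0.3468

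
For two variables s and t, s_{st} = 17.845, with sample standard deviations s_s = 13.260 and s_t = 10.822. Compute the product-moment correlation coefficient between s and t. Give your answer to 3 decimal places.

0.124

r = Cov(s,t) / (s_s · s_t) = 17.845 / (13.260 × 10.822)
  = 17.845 / 143.4997 ≈ 0.124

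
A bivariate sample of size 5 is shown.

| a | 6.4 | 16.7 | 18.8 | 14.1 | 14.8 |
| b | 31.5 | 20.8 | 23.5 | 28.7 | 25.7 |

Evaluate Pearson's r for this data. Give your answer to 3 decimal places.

n = 5, Σa = 70.8, Σb = 130.2, Σa² = 1091.14, Σb² = 3461.32, Σab = 1775.79
nΣab − ΣaΣb = 8878.95 − 9218.16 = -339.21
nΣa² − (Σa)² = 5455.7 − 5012.64 = 443.06; nΣb² − (Σb)² = 17306.6 − 16952.04 = 354.56
r = -339.21 / √(443.06 × 354.56) = -339.21 / 396.3475 ≈ -0.856

-0.856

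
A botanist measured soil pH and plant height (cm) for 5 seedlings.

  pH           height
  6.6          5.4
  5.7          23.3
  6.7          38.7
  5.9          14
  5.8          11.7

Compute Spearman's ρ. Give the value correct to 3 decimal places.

Rank pH: 4, 1, 5, 3, 2
Rank height: 1, 4, 5, 3, 2
d = rank(pH) − rank(height): 3, -3, 0, 0, 0; Σd² = 18
ρ = 1 − 6Σd² / [n(n²−1)] = 1 − 6×18 / (5×24) = 1 − 108/120 ≈ 0.100

0.100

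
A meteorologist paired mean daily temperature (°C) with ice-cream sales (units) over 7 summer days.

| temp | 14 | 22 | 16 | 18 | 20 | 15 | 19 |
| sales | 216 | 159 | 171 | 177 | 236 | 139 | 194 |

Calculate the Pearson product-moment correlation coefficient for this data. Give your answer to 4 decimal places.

0.0837

n = 7, Σx = 124, Σy = 1292, Σx² = 2246, Σy² = 245160, Σxy = 22935
nΣxy − ΣxΣy = 160545 − 160208 = 337
nΣx² − (Σx)² = 15722 − 15376 = 346; nΣy² − (Σy)² = 1716120 − 1669264 = 46856
r = 337 / √(346 × 46856) = 337 / 4026.4347 ≈ 0.0837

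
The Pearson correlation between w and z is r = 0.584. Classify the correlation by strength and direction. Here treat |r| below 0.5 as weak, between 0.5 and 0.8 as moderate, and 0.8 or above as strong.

r = 0.584 > 0 so the relationship is positive.
|r| = 0.584, which falls in the moderate range.

moderate positive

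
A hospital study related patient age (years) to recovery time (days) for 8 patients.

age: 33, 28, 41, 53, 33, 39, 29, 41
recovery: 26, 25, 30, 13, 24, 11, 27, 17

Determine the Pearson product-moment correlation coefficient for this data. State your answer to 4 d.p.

-0.6092

n = 8, Σx = 297, Σy = 173, Σx² = 11495, Σy² = 4085, Σxy = 6178
nΣxy − ΣxΣy = 49424 − 51381 = -1957
nΣx² − (Σx)² = 91960 − 88209 = 3751; nΣy² − (Σy)² = 32680 − 29929 = 2751
r = -1957 / √(3751 × 2751) = -1957 / 3212.3202 ≈ -0.6092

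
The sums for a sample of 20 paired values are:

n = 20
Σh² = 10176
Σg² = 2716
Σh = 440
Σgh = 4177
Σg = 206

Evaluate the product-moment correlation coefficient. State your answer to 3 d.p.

r = (nΣgh − ΣgΣh) / √[(nΣg² − (Σg)²)(nΣh² − (Σh)²)]
Numerator: 20×4177 − 206×440 = -7100
Denominator: √[(54320 − 42436)(203520 − 193600)] = √[11884 × 9920] = 10857.6830
r = -7100 / 10857.6830 ≈ -0.654

-0.654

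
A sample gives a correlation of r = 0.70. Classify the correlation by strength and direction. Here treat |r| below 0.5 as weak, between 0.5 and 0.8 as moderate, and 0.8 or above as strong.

moderate positive

r = 0.70 > 0 so the relationship is positive.
|r| = 0.70, which falls in the moderate range.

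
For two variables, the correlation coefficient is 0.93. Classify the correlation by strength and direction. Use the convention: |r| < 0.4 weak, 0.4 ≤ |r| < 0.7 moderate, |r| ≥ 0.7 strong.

strong positive

r = 0.93 > 0 so the relationship is positive.
|r| = 0.93, which falls in the strong range.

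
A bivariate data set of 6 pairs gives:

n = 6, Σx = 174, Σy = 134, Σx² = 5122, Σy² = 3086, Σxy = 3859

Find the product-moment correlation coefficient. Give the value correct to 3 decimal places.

r = (nΣxy − ΣxΣy) / √[(nΣx² − (Σx)²)(nΣy² − (Σy)²)]
Numerator: 6×3859 − 174×134 = -162
Denominator: √[(30732 − 30276)(18516 − 17956)] = √[456 × 560] = 505.3316
r = -162 / 505.3316 ≈ -0.321

-0.321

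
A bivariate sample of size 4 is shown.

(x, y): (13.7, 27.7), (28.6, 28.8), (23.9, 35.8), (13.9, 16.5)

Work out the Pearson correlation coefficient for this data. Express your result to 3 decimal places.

n = 4, Σx = 80.1, Σy = 108.8, Σx² = 1770.07, Σy² = 3150.62, Σxy = 2288.14
nΣxy − ΣxΣy = 9152.56 − 8714.88 = 437.68
nΣx² − (Σx)² = 7080.28 − 6416.01 = 664.27; nΣy² − (Σy)² = 12602.48 − 11837.44 = 765.04
r = 437.68 / √(664.27 × 765.04) = 437.68 / 712.8767 ≈ 0.614

0.614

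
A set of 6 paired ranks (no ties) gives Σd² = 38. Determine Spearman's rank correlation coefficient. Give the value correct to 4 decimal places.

-0.0857

ρ = 1 − 6Σd² / [n(n²−1)] = 1 − 6×38 / (6×35)
  = 1 − 228/210 = 1 − 1.08571 ≈ -0.0857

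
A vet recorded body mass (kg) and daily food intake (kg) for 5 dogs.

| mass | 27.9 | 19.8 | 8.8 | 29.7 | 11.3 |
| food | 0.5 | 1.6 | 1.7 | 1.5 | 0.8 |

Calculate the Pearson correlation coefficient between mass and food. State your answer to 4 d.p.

n = 5, Σx = 97.5, Σy = 6.1, Σx² = 2257.67, Σy² = 8.59, Σxy = 114.18
nΣxy − ΣxΣy = 570.9 − 594.75 = -23.85
nΣx² − (Σx)² = 11288.35 − 9506.25 = 1782.1; nΣy² − (Σy)² = 42.95 − 37.21 = 5.74
r = -23.85 / √(1782.1 × 5.74) = -23.85 / 101.1398 ≈ -0.2358

-0.2358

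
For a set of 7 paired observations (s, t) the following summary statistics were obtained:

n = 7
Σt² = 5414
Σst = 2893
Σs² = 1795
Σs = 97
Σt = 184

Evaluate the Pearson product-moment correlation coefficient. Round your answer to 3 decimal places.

r = (nΣst − ΣsΣt) / √[(nΣs² − (Σs)²)(nΣt² − (Σt)²)]
Numerator: 7×2893 − 97×184 = 2403
Denominator: √[(12565 − 9409)(37898 − 33856)] = √[3156 × 4042] = 3571.6316
r = 2403 / 3571.6316 ≈ 0.673

0.673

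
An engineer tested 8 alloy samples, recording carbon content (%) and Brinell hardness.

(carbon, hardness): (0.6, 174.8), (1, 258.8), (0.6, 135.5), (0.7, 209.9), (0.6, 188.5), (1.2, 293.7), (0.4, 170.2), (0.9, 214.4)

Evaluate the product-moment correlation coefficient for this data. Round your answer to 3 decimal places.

n = 8, Σx = 6, Σy = 1645.8, Σx² = 4.98, Σy² = 356678.08, Σxy = 1318.49
nΣxy − ΣxΣy = 10547.92 − 9874.8 = 673.12
nΣx² − (Σx)² = 39.84 − 36 = 3.84; nΣy² − (Σy)² = 2853424.64 − 2708657.64 = 144767
r = 673.12 / √(3.84 × 144767) = 673.12 / 745.5906 ≈ 0.903

0.903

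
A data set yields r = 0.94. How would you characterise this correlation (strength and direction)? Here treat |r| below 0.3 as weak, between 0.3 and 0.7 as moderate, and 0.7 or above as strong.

r = 0.94 > 0 so the relationship is positive.
|r| = 0.94, which falls in the strong range.

strong positive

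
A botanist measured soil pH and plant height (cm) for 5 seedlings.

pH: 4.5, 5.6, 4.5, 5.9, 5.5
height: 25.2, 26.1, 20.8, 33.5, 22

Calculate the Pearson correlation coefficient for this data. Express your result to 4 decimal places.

n = 5, Σx = 26, Σy = 127.6, Σx² = 136.92, Σy² = 3355.14, Σxy = 671.81
nΣxy − ΣxΣy = 3359.05 − 3317.6 = 41.45
nΣx² − (Σx)² = 684.6 − 676 = 8.6; nΣy² − (Σy)² = 16775.7 − 16281.76 = 493.94
r = 41.45 / √(8.6 × 493.94) = 41.45 / 65.1758 ≈ 0.6360

0.6360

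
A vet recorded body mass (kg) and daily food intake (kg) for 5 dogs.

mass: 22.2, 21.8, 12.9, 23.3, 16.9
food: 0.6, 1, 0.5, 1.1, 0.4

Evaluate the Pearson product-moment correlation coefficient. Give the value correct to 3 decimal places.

n = 5, Σx = 97.1, Σy = 3.6, Σx² = 1962.99, Σy² = 2.98, Σxy = 73.96
nΣxy − ΣxΣy = 369.8 − 349.56 = 20.24
nΣx² − (Σx)² = 9814.95 − 9428.41 = 386.54; nΣy² − (Σy)² = 14.9 − 12.96 = 1.94
r = 20.24 / √(386.54 × 1.94) = 20.24 / 27.3841 ≈ 0.739

0.739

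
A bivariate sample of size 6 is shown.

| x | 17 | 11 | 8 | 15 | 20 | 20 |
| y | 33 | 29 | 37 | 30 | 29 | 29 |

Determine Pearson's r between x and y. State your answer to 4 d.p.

-0.6331

n = 6, Σx = 91, Σy = 187, Σx² = 1499, Σy² = 5881, Σxy = 2786
nΣxy − ΣxΣy = 16716 − 17017 = -301
nΣx² − (Σx)² = 8994 − 8281 = 713; nΣy² − (Σy)² = 35286 − 34969 = 317
r = -301 / √(713 × 317) = -301 / 475.4167 ≈ -0.6331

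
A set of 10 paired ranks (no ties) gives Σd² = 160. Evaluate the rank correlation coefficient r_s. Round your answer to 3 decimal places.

ρ = 1 − 6Σd² / [n(n²−1)] = 1 − 6×160 / (10×99)
  = 1 − 960/990 = 1 − 0.9697 ≈ 0.030

0.030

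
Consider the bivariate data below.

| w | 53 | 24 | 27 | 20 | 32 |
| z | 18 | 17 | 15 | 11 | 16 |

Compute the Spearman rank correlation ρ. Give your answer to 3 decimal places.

Rank w: 5, 2, 3, 1, 4
Rank z: 5, 4, 2, 1, 3
d = rank(w) − rank(z): 0, -2, 1, 0, 1; Σd² = 6
ρ = 1 − 6Σd² / [n(n²−1)] = 1 − 6×6 / (5×24) = 1 − 36/120 ≈ 0.700

0.700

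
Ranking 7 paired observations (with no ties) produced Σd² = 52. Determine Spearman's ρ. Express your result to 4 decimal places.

0.0714

ρ = 1 − 6Σd² / [n(n²−1)] = 1 − 6×52 / (7×48)
  = 1 − 312/336 = 1 − 0.92857 ≈ 0.0714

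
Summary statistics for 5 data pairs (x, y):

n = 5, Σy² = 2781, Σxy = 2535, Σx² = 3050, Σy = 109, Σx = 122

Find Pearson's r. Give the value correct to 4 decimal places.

r = (nΣxy − ΣxΣy) / √[(nΣx² − (Σx)²)(nΣy² − (Σy)²)]
Numerator: 5×2535 − 122×109 = -623
Denominator: √[(15250 − 14884)(13905 − 11881)] = √[366 × 2024] = 860.6881
r = -623 / 860.6881 ≈ -0.7238

-0.7238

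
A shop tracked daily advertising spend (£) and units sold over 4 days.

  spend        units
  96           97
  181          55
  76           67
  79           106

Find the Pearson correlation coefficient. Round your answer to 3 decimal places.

-0.660

n = 4, Σx = 432, Σy = 325, Σx² = 53994, Σy² = 28159, Σxy = 32733
nΣxy − ΣxΣy = 130932 − 140400 = -9468
nΣx² − (Σx)² = 215976 − 186624 = 29352; nΣy² − (Σy)² = 112636 − 105625 = 7011
r = -9468 / √(29352 × 7011) = -9468 / 14345.2735 ≈ -0.660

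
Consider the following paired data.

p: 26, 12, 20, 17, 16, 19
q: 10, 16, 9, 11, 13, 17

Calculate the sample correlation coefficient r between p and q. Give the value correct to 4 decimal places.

n = 6, Σp = 110, Σq = 76, Σp² = 2126, Σq² = 1016, Σpq = 1350
nΣpq − ΣpΣq = 8100 − 8360 = -260
nΣp² − (Σp)² = 12756 − 12100 = 656; nΣq² − (Σq)² = 6096 − 5776 = 320
r = -260 / √(656 × 320) = -260 / 458.1703 ≈ -0.5675

-0.5675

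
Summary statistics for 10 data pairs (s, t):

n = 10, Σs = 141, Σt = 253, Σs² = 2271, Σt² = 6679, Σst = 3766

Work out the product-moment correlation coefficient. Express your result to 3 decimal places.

0.708

r = (nΣst − ΣsΣt) / √[(nΣs² − (Σs)²)(nΣt² − (Σt)²)]
Numerator: 10×3766 − 141×253 = 1987
Denominator: √[(22710 − 19881)(66790 − 64009)] = √[2829 × 2781] = 2804.8973
r = 1987 / 2804.8973 ≈ 0.708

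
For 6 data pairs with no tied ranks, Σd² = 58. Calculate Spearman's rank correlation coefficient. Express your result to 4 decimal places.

ρ = 1 − 6Σd² / [n(n²−1)] = 1 − 6×58 / (6×35)
  = 1 − 348/210 = 1 − 1.65714 ≈ -0.6571

-0.6571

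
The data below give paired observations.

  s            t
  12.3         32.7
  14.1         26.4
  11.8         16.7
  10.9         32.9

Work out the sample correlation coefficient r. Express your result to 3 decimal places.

n = 4, Σs = 49.1, Σt = 108.7, Σs² = 608.15, Σt² = 3127.55, Σst = 1330.12
nΣst − ΣsΣt = 5320.48 − 5337.17 = -16.69
nΣs² − (Σs)² = 2432.6 − 2410.81 = 21.79; nΣt² − (Σt)² = 12510.2 − 11815.69 = 694.51
r = -16.69 / √(21.79 × 694.51) = -16.69 / 123.0178 ≈ -0.136

-0.136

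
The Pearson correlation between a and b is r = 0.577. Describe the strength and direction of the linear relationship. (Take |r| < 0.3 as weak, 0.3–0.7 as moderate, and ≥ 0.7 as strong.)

moderate positive

r = 0.577 > 0 so the relationship is positive.
|r| = 0.577, which falls in the moderate range.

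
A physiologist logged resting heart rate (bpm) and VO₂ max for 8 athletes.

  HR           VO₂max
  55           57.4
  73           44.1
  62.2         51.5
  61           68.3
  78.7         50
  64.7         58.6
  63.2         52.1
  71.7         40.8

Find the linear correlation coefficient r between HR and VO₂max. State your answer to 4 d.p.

-0.6312

n = 8, Σx = 529.5, Σy = 422.8, Σx² = 35458.75, Σy² = 22869.72, Σxy = 27690.4
nΣxy − ΣxΣy = 221523.2 − 223872.6 = -2349.4
nΣx² − (Σx)² = 283670 − 280370.25 = 3299.75; nΣy² − (Σy)² = 182957.76 − 178759.84 = 4197.92
r = -2349.4 / √(3299.75 × 4197.92) = -2349.4 / 3721.8391 ≈ -0.6312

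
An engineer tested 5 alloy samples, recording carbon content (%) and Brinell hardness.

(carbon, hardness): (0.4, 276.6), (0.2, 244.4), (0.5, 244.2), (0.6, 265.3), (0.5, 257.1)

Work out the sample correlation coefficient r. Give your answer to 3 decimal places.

n = 5, Σx = 2.2, Σy = 1287.6, Σx² = 1.06, Σy² = 332357.06, Σxy = 569.35
nΣxy − ΣxΣy = 2846.75 − 2832.72 = 14.03
nΣx² − (Σx)² = 5.3 − 4.84 = 0.46; nΣy² − (Σy)² = 1661785.3 − 1657913.76 = 3871.54
r = 14.03 / √(0.46 × 3871.54) = 14.03 / 42.2008 ≈ 0.332

0.332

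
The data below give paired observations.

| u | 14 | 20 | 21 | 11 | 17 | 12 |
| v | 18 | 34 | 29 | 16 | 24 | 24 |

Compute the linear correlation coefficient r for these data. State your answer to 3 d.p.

n = 6, Σu = 95, Σv = 145, Σu² = 1591, Σv² = 3729, Σuv = 2413
nΣuv − ΣuΣv = 14478 − 13775 = 703
nΣu² − (Σu)² = 9546 − 9025 = 521; nΣv² − (Σv)² = 22374 − 21025 = 1349
r = 703 / √(521 × 1349) = 703 / 838.3490 ≈ 0.839

0.839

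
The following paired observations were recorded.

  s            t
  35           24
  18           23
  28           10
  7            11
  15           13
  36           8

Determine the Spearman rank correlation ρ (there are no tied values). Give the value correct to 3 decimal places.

-0.200

Rank s: 5, 3, 4, 1, 2, 6
Rank t: 6, 5, 2, 3, 4, 1
d = rank(s) − rank(t): -1, -2, 2, -2, -2, 5; Σd² = 42
ρ = 1 − 6Σd² / [n(n²−1)] = 1 − 6×42 / (6×35) = 1 − 252/210 ≈ -0.200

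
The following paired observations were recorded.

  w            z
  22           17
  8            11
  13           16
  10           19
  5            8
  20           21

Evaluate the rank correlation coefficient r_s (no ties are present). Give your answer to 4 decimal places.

Rank w: 6, 2, 4, 3, 1, 5
Rank z: 4, 2, 3, 5, 1, 6
d = rank(w) − rank(z): 2, 0, 1, -2, 0, -1; Σd² = 10
ρ = 1 − 6Σd² / [n(n²−1)] = 1 − 6×10 / (6×35) = 1 − 60/210 ≈ 0.7143

0.7143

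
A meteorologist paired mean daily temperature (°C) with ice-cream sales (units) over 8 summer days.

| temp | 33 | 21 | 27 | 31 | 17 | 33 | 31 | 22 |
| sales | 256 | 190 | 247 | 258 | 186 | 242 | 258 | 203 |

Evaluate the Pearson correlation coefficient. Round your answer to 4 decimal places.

0.9344

n = 8, Σx = 215, Σy = 1840, Σx² = 6043, Σy² = 430142, Σxy = 50717
nΣxy − ΣxΣy = 405736 − 395600 = 10136
nΣx² − (Σx)² = 48344 − 46225 = 2119; nΣy² − (Σy)² = 3441136 − 3385600 = 55536
r = 10136 / √(2119 × 55536) = 10136 / 10848.0774 ≈ 0.9344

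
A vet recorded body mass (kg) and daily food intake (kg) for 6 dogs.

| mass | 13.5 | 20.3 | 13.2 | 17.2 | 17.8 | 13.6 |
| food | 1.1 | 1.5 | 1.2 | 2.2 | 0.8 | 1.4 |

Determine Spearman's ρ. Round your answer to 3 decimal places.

Rank mass: 2, 6, 1, 4, 5, 3
Rank food: 2, 5, 3, 6, 1, 4
d = rank(mass) − rank(food): 0, 1, -2, -2, 4, -1; Σd² = 26
ρ = 1 − 6Σd² / [n(n²−1)] = 1 − 6×26 / (6×35) = 1 − 156/210 ≈ 0.257

0.257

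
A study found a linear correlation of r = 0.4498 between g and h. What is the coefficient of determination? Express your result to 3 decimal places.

r² = (0.4498)² = 0.202

0.202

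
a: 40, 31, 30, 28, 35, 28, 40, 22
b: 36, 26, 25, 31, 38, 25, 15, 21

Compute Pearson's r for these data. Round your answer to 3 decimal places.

n = 8, Σa = 254, Σb = 217, Σa² = 8338, Σb² = 6293, Σab = 6956
nΣab − ΣaΣb = 55648 − 55118 = 530
nΣa² − (Σa)² = 66704 − 64516 = 2188; nΣb² − (Σb)² = 50344 − 47089 = 3255
r = 530 / √(2188 × 3255) = 530 / 2668.6963 ≈ 0.199

0.199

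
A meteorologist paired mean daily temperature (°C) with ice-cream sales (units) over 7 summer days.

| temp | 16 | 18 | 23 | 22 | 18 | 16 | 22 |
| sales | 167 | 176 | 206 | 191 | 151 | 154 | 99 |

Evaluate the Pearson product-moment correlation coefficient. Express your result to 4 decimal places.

n = 7, Σx = 135, Σy = 1144, Σx² = 2657, Σy² = 194100, Σxy = 22140
nΣxy − ΣxΣy = 154980 − 154440 = 540
nΣx² − (Σx)² = 18599 − 18225 = 374; nΣy² − (Σy)² = 1358700 − 1308736 = 49964
r = 540 / √(374 × 49964) = 540 / 4322.7926 ≈ 0.1249

0.1249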